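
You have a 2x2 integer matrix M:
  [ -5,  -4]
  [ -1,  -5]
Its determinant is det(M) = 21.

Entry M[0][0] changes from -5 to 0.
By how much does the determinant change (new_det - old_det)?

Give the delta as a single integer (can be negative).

Cofactor C_00 = -5
Entry delta = 0 - -5 = 5
Det delta = entry_delta * cofactor = 5 * -5 = -25

Answer: -25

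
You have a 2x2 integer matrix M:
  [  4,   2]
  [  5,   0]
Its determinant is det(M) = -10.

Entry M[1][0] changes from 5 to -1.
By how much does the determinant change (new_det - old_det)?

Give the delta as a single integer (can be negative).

Cofactor C_10 = -2
Entry delta = -1 - 5 = -6
Det delta = entry_delta * cofactor = -6 * -2 = 12

Answer: 12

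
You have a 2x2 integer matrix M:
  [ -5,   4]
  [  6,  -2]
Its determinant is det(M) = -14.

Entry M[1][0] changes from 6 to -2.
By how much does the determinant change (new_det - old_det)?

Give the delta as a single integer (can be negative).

Cofactor C_10 = -4
Entry delta = -2 - 6 = -8
Det delta = entry_delta * cofactor = -8 * -4 = 32

Answer: 32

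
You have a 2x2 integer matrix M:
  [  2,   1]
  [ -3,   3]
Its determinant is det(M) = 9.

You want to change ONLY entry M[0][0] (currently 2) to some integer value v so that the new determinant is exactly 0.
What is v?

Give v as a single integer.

det is linear in entry M[0][0]: det = old_det + (v - 2) * C_00
Cofactor C_00 = 3
Want det = 0: 9 + (v - 2) * 3 = 0
  (v - 2) = -9 / 3 = -3
  v = 2 + (-3) = -1

Answer: -1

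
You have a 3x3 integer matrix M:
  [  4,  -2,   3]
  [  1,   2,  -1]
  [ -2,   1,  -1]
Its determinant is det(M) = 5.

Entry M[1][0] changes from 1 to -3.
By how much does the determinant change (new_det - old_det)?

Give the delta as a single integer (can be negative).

Answer: -4

Derivation:
Cofactor C_10 = 1
Entry delta = -3 - 1 = -4
Det delta = entry_delta * cofactor = -4 * 1 = -4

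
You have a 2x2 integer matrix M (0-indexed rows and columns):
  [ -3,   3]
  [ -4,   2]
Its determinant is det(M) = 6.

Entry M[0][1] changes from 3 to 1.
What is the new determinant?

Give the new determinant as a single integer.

Answer: -2

Derivation:
det is linear in row 0: changing M[0][1] by delta changes det by delta * cofactor(0,1).
Cofactor C_01 = (-1)^(0+1) * minor(0,1) = 4
Entry delta = 1 - 3 = -2
Det delta = -2 * 4 = -8
New det = 6 + -8 = -2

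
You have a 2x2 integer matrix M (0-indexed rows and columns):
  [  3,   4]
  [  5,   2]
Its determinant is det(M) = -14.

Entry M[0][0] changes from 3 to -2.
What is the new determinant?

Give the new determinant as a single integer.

det is linear in row 0: changing M[0][0] by delta changes det by delta * cofactor(0,0).
Cofactor C_00 = (-1)^(0+0) * minor(0,0) = 2
Entry delta = -2 - 3 = -5
Det delta = -5 * 2 = -10
New det = -14 + -10 = -24

Answer: -24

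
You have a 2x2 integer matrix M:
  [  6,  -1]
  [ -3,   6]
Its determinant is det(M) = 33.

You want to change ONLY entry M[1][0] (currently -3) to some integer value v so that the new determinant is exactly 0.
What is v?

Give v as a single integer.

det is linear in entry M[1][0]: det = old_det + (v - -3) * C_10
Cofactor C_10 = 1
Want det = 0: 33 + (v - -3) * 1 = 0
  (v - -3) = -33 / 1 = -33
  v = -3 + (-33) = -36

Answer: -36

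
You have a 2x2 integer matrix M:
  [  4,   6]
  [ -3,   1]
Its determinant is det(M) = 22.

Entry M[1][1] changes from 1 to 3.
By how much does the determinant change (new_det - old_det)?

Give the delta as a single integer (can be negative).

Cofactor C_11 = 4
Entry delta = 3 - 1 = 2
Det delta = entry_delta * cofactor = 2 * 4 = 8

Answer: 8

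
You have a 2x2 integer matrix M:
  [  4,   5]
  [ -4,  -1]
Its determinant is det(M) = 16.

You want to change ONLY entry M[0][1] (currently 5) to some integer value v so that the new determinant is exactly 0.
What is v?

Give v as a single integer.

Answer: 1

Derivation:
det is linear in entry M[0][1]: det = old_det + (v - 5) * C_01
Cofactor C_01 = 4
Want det = 0: 16 + (v - 5) * 4 = 0
  (v - 5) = -16 / 4 = -4
  v = 5 + (-4) = 1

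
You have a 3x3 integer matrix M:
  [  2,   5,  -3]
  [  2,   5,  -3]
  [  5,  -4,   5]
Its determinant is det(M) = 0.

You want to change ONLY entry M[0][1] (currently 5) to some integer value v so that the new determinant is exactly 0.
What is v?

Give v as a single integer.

Answer: 5

Derivation:
det is linear in entry M[0][1]: det = old_det + (v - 5) * C_01
Cofactor C_01 = -25
Want det = 0: 0 + (v - 5) * -25 = 0
  (v - 5) = 0 / -25 = 0
  v = 5 + (0) = 5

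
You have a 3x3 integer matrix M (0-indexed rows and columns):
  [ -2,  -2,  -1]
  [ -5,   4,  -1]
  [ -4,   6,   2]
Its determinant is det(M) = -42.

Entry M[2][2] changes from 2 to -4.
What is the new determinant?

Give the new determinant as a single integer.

det is linear in row 2: changing M[2][2] by delta changes det by delta * cofactor(2,2).
Cofactor C_22 = (-1)^(2+2) * minor(2,2) = -18
Entry delta = -4 - 2 = -6
Det delta = -6 * -18 = 108
New det = -42 + 108 = 66

Answer: 66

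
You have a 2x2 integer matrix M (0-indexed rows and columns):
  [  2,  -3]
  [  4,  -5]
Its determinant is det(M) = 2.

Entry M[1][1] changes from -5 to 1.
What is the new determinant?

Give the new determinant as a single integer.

det is linear in row 1: changing M[1][1] by delta changes det by delta * cofactor(1,1).
Cofactor C_11 = (-1)^(1+1) * minor(1,1) = 2
Entry delta = 1 - -5 = 6
Det delta = 6 * 2 = 12
New det = 2 + 12 = 14

Answer: 14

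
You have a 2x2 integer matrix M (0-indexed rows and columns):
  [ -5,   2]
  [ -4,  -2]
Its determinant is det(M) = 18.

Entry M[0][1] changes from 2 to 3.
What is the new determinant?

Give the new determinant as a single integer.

det is linear in row 0: changing M[0][1] by delta changes det by delta * cofactor(0,1).
Cofactor C_01 = (-1)^(0+1) * minor(0,1) = 4
Entry delta = 3 - 2 = 1
Det delta = 1 * 4 = 4
New det = 18 + 4 = 22

Answer: 22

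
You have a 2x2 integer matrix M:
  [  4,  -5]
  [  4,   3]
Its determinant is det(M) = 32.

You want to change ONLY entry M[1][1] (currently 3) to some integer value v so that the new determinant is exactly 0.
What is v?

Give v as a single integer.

det is linear in entry M[1][1]: det = old_det + (v - 3) * C_11
Cofactor C_11 = 4
Want det = 0: 32 + (v - 3) * 4 = 0
  (v - 3) = -32 / 4 = -8
  v = 3 + (-8) = -5

Answer: -5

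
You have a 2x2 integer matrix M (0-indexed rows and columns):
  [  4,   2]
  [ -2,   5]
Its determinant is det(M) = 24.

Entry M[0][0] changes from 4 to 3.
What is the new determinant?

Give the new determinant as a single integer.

det is linear in row 0: changing M[0][0] by delta changes det by delta * cofactor(0,0).
Cofactor C_00 = (-1)^(0+0) * minor(0,0) = 5
Entry delta = 3 - 4 = -1
Det delta = -1 * 5 = -5
New det = 24 + -5 = 19

Answer: 19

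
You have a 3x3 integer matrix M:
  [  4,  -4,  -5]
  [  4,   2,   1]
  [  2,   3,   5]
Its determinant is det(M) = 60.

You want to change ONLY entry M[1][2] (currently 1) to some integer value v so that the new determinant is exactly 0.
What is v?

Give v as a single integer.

Answer: 4

Derivation:
det is linear in entry M[1][2]: det = old_det + (v - 1) * C_12
Cofactor C_12 = -20
Want det = 0: 60 + (v - 1) * -20 = 0
  (v - 1) = -60 / -20 = 3
  v = 1 + (3) = 4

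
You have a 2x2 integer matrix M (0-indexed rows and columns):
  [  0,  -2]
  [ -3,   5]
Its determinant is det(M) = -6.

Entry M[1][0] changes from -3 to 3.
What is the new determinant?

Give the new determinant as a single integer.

Answer: 6

Derivation:
det is linear in row 1: changing M[1][0] by delta changes det by delta * cofactor(1,0).
Cofactor C_10 = (-1)^(1+0) * minor(1,0) = 2
Entry delta = 3 - -3 = 6
Det delta = 6 * 2 = 12
New det = -6 + 12 = 6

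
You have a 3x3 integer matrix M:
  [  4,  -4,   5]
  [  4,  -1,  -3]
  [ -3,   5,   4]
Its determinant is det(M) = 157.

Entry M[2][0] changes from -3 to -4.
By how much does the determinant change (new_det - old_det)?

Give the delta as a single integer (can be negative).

Answer: -17

Derivation:
Cofactor C_20 = 17
Entry delta = -4 - -3 = -1
Det delta = entry_delta * cofactor = -1 * 17 = -17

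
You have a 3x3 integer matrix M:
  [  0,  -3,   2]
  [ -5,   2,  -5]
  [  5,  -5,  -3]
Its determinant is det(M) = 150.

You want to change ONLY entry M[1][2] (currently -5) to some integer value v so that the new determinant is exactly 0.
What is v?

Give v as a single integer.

det is linear in entry M[1][2]: det = old_det + (v - -5) * C_12
Cofactor C_12 = -15
Want det = 0: 150 + (v - -5) * -15 = 0
  (v - -5) = -150 / -15 = 10
  v = -5 + (10) = 5

Answer: 5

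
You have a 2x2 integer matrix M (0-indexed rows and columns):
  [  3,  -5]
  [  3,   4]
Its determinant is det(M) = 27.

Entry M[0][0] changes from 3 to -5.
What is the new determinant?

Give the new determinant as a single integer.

det is linear in row 0: changing M[0][0] by delta changes det by delta * cofactor(0,0).
Cofactor C_00 = (-1)^(0+0) * minor(0,0) = 4
Entry delta = -5 - 3 = -8
Det delta = -8 * 4 = -32
New det = 27 + -32 = -5

Answer: -5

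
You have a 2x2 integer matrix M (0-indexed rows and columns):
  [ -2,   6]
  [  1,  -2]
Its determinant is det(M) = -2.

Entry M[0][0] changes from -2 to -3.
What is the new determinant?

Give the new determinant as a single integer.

det is linear in row 0: changing M[0][0] by delta changes det by delta * cofactor(0,0).
Cofactor C_00 = (-1)^(0+0) * minor(0,0) = -2
Entry delta = -3 - -2 = -1
Det delta = -1 * -2 = 2
New det = -2 + 2 = 0

Answer: 0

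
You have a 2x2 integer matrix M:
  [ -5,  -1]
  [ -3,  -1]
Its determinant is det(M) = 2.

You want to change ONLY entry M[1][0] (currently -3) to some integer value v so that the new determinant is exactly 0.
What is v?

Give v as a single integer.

det is linear in entry M[1][0]: det = old_det + (v - -3) * C_10
Cofactor C_10 = 1
Want det = 0: 2 + (v - -3) * 1 = 0
  (v - -3) = -2 / 1 = -2
  v = -3 + (-2) = -5

Answer: -5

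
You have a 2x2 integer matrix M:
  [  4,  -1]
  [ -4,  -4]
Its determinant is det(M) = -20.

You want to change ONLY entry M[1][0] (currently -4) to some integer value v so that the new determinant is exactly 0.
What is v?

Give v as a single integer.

det is linear in entry M[1][0]: det = old_det + (v - -4) * C_10
Cofactor C_10 = 1
Want det = 0: -20 + (v - -4) * 1 = 0
  (v - -4) = 20 / 1 = 20
  v = -4 + (20) = 16

Answer: 16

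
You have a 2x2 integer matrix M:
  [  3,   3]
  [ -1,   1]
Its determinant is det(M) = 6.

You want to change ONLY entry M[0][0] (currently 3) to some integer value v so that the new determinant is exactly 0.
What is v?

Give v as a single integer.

Answer: -3

Derivation:
det is linear in entry M[0][0]: det = old_det + (v - 3) * C_00
Cofactor C_00 = 1
Want det = 0: 6 + (v - 3) * 1 = 0
  (v - 3) = -6 / 1 = -6
  v = 3 + (-6) = -3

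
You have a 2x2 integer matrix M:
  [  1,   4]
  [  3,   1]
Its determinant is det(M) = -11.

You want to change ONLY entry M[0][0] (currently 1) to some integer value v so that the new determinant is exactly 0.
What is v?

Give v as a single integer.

det is linear in entry M[0][0]: det = old_det + (v - 1) * C_00
Cofactor C_00 = 1
Want det = 0: -11 + (v - 1) * 1 = 0
  (v - 1) = 11 / 1 = 11
  v = 1 + (11) = 12

Answer: 12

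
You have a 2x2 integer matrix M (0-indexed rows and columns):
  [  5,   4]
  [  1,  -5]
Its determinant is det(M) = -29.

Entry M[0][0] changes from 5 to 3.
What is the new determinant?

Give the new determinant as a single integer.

Answer: -19

Derivation:
det is linear in row 0: changing M[0][0] by delta changes det by delta * cofactor(0,0).
Cofactor C_00 = (-1)^(0+0) * minor(0,0) = -5
Entry delta = 3 - 5 = -2
Det delta = -2 * -5 = 10
New det = -29 + 10 = -19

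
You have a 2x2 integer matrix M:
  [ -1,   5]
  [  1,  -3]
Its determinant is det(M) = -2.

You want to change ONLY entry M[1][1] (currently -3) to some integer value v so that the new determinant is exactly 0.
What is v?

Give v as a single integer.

Answer: -5

Derivation:
det is linear in entry M[1][1]: det = old_det + (v - -3) * C_11
Cofactor C_11 = -1
Want det = 0: -2 + (v - -3) * -1 = 0
  (v - -3) = 2 / -1 = -2
  v = -3 + (-2) = -5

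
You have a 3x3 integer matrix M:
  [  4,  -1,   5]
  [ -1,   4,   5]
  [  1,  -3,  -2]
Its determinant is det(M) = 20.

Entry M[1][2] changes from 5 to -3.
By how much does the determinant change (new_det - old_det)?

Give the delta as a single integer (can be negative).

Answer: -88

Derivation:
Cofactor C_12 = 11
Entry delta = -3 - 5 = -8
Det delta = entry_delta * cofactor = -8 * 11 = -88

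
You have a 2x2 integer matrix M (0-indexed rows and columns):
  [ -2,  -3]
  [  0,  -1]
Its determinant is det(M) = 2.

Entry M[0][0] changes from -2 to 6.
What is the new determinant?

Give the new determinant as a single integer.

Answer: -6

Derivation:
det is linear in row 0: changing M[0][0] by delta changes det by delta * cofactor(0,0).
Cofactor C_00 = (-1)^(0+0) * minor(0,0) = -1
Entry delta = 6 - -2 = 8
Det delta = 8 * -1 = -8
New det = 2 + -8 = -6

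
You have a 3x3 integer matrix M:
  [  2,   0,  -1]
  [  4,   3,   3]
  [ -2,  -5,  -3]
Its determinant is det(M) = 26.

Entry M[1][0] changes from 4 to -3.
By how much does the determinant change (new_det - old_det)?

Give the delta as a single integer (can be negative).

Answer: -35

Derivation:
Cofactor C_10 = 5
Entry delta = -3 - 4 = -7
Det delta = entry_delta * cofactor = -7 * 5 = -35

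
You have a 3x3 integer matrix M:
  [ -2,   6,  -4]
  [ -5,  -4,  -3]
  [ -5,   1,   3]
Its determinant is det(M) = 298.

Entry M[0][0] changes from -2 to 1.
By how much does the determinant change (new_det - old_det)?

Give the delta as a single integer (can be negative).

Cofactor C_00 = -9
Entry delta = 1 - -2 = 3
Det delta = entry_delta * cofactor = 3 * -9 = -27

Answer: -27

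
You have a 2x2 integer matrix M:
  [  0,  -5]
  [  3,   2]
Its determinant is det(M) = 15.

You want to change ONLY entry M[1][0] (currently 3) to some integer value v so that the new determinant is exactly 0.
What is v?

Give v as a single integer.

Answer: 0

Derivation:
det is linear in entry M[1][0]: det = old_det + (v - 3) * C_10
Cofactor C_10 = 5
Want det = 0: 15 + (v - 3) * 5 = 0
  (v - 3) = -15 / 5 = -3
  v = 3 + (-3) = 0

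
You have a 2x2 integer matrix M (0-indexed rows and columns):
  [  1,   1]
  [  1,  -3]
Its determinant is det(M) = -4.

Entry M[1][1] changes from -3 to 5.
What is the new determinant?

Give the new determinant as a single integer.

Answer: 4

Derivation:
det is linear in row 1: changing M[1][1] by delta changes det by delta * cofactor(1,1).
Cofactor C_11 = (-1)^(1+1) * minor(1,1) = 1
Entry delta = 5 - -3 = 8
Det delta = 8 * 1 = 8
New det = -4 + 8 = 4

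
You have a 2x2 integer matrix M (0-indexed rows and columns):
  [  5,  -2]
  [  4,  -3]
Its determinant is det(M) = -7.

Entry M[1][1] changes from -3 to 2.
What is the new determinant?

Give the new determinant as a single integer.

det is linear in row 1: changing M[1][1] by delta changes det by delta * cofactor(1,1).
Cofactor C_11 = (-1)^(1+1) * minor(1,1) = 5
Entry delta = 2 - -3 = 5
Det delta = 5 * 5 = 25
New det = -7 + 25 = 18

Answer: 18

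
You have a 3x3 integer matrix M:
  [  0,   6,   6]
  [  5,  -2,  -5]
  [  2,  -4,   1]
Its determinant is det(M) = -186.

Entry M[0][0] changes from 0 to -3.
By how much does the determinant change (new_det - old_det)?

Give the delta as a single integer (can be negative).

Cofactor C_00 = -22
Entry delta = -3 - 0 = -3
Det delta = entry_delta * cofactor = -3 * -22 = 66

Answer: 66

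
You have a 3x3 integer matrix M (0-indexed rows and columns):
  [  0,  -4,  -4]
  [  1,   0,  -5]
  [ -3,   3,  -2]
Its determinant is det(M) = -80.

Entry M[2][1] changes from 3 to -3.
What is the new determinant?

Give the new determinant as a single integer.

Answer: -56

Derivation:
det is linear in row 2: changing M[2][1] by delta changes det by delta * cofactor(2,1).
Cofactor C_21 = (-1)^(2+1) * minor(2,1) = -4
Entry delta = -3 - 3 = -6
Det delta = -6 * -4 = 24
New det = -80 + 24 = -56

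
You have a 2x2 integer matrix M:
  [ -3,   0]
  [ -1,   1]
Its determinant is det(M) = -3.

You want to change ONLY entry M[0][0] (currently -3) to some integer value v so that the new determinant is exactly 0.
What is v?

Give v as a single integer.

det is linear in entry M[0][0]: det = old_det + (v - -3) * C_00
Cofactor C_00 = 1
Want det = 0: -3 + (v - -3) * 1 = 0
  (v - -3) = 3 / 1 = 3
  v = -3 + (3) = 0

Answer: 0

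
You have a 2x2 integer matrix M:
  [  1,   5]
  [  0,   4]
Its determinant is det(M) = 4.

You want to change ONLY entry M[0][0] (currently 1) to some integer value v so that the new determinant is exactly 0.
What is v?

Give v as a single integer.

det is linear in entry M[0][0]: det = old_det + (v - 1) * C_00
Cofactor C_00 = 4
Want det = 0: 4 + (v - 1) * 4 = 0
  (v - 1) = -4 / 4 = -1
  v = 1 + (-1) = 0

Answer: 0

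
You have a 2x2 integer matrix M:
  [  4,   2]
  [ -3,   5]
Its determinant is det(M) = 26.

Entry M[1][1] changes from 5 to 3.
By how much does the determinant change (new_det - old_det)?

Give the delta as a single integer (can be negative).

Cofactor C_11 = 4
Entry delta = 3 - 5 = -2
Det delta = entry_delta * cofactor = -2 * 4 = -8

Answer: -8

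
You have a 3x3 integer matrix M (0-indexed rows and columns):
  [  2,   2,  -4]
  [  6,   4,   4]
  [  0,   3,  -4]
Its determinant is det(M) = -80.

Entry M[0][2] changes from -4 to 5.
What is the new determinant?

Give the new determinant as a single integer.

Answer: 82

Derivation:
det is linear in row 0: changing M[0][2] by delta changes det by delta * cofactor(0,2).
Cofactor C_02 = (-1)^(0+2) * minor(0,2) = 18
Entry delta = 5 - -4 = 9
Det delta = 9 * 18 = 162
New det = -80 + 162 = 82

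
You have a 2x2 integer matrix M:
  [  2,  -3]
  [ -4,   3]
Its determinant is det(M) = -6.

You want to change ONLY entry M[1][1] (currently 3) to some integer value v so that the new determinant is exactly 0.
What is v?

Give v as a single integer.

Answer: 6

Derivation:
det is linear in entry M[1][1]: det = old_det + (v - 3) * C_11
Cofactor C_11 = 2
Want det = 0: -6 + (v - 3) * 2 = 0
  (v - 3) = 6 / 2 = 3
  v = 3 + (3) = 6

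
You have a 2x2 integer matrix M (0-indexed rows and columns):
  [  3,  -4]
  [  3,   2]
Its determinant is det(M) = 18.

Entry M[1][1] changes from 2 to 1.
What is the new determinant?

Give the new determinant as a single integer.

Answer: 15

Derivation:
det is linear in row 1: changing M[1][1] by delta changes det by delta * cofactor(1,1).
Cofactor C_11 = (-1)^(1+1) * minor(1,1) = 3
Entry delta = 1 - 2 = -1
Det delta = -1 * 3 = -3
New det = 18 + -3 = 15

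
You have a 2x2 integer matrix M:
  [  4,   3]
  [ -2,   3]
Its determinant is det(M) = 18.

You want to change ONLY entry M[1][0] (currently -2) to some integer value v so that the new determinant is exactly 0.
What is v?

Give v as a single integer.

Answer: 4

Derivation:
det is linear in entry M[1][0]: det = old_det + (v - -2) * C_10
Cofactor C_10 = -3
Want det = 0: 18 + (v - -2) * -3 = 0
  (v - -2) = -18 / -3 = 6
  v = -2 + (6) = 4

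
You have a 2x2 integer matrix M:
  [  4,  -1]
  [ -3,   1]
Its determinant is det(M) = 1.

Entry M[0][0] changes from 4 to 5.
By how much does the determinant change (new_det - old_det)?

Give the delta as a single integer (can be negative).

Answer: 1

Derivation:
Cofactor C_00 = 1
Entry delta = 5 - 4 = 1
Det delta = entry_delta * cofactor = 1 * 1 = 1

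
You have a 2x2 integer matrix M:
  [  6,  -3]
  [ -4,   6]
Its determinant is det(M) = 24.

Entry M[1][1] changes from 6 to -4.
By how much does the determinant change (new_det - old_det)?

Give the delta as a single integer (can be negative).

Answer: -60

Derivation:
Cofactor C_11 = 6
Entry delta = -4 - 6 = -10
Det delta = entry_delta * cofactor = -10 * 6 = -60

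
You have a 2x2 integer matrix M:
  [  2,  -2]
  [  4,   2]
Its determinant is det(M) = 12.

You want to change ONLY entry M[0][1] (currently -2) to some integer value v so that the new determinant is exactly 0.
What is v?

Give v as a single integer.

det is linear in entry M[0][1]: det = old_det + (v - -2) * C_01
Cofactor C_01 = -4
Want det = 0: 12 + (v - -2) * -4 = 0
  (v - -2) = -12 / -4 = 3
  v = -2 + (3) = 1

Answer: 1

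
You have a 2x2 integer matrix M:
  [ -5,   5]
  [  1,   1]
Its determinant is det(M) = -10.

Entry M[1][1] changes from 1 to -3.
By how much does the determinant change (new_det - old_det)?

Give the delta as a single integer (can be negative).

Cofactor C_11 = -5
Entry delta = -3 - 1 = -4
Det delta = entry_delta * cofactor = -4 * -5 = 20

Answer: 20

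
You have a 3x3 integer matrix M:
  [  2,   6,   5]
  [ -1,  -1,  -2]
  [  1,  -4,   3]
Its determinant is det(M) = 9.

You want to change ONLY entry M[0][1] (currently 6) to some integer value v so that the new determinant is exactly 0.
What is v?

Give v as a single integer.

det is linear in entry M[0][1]: det = old_det + (v - 6) * C_01
Cofactor C_01 = 1
Want det = 0: 9 + (v - 6) * 1 = 0
  (v - 6) = -9 / 1 = -9
  v = 6 + (-9) = -3

Answer: -3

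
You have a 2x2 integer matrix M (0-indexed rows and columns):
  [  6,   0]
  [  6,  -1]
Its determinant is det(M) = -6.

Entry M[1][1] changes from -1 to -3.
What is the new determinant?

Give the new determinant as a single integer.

Answer: -18

Derivation:
det is linear in row 1: changing M[1][1] by delta changes det by delta * cofactor(1,1).
Cofactor C_11 = (-1)^(1+1) * minor(1,1) = 6
Entry delta = -3 - -1 = -2
Det delta = -2 * 6 = -12
New det = -6 + -12 = -18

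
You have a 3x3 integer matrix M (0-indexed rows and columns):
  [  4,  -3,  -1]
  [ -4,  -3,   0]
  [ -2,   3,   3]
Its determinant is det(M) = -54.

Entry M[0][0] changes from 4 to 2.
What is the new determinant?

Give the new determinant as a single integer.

Answer: -36

Derivation:
det is linear in row 0: changing M[0][0] by delta changes det by delta * cofactor(0,0).
Cofactor C_00 = (-1)^(0+0) * minor(0,0) = -9
Entry delta = 2 - 4 = -2
Det delta = -2 * -9 = 18
New det = -54 + 18 = -36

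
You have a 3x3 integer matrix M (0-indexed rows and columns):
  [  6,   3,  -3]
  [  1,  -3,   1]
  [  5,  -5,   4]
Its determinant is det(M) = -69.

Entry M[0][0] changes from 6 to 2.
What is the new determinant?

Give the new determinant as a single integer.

det is linear in row 0: changing M[0][0] by delta changes det by delta * cofactor(0,0).
Cofactor C_00 = (-1)^(0+0) * minor(0,0) = -7
Entry delta = 2 - 6 = -4
Det delta = -4 * -7 = 28
New det = -69 + 28 = -41

Answer: -41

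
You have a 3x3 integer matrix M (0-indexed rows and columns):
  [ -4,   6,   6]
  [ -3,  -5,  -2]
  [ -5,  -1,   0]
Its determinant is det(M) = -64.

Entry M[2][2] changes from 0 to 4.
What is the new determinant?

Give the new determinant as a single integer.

Answer: 88

Derivation:
det is linear in row 2: changing M[2][2] by delta changes det by delta * cofactor(2,2).
Cofactor C_22 = (-1)^(2+2) * minor(2,2) = 38
Entry delta = 4 - 0 = 4
Det delta = 4 * 38 = 152
New det = -64 + 152 = 88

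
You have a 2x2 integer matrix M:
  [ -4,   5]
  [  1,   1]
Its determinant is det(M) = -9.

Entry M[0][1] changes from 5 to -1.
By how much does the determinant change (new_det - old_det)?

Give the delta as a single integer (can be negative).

Cofactor C_01 = -1
Entry delta = -1 - 5 = -6
Det delta = entry_delta * cofactor = -6 * -1 = 6

Answer: 6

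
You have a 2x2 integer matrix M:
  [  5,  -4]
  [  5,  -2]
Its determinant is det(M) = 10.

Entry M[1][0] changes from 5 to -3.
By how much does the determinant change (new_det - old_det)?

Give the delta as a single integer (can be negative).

Answer: -32

Derivation:
Cofactor C_10 = 4
Entry delta = -3 - 5 = -8
Det delta = entry_delta * cofactor = -8 * 4 = -32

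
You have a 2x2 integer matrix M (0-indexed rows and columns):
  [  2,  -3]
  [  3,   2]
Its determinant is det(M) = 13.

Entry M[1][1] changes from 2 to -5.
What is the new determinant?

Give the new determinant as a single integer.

det is linear in row 1: changing M[1][1] by delta changes det by delta * cofactor(1,1).
Cofactor C_11 = (-1)^(1+1) * minor(1,1) = 2
Entry delta = -5 - 2 = -7
Det delta = -7 * 2 = -14
New det = 13 + -14 = -1

Answer: -1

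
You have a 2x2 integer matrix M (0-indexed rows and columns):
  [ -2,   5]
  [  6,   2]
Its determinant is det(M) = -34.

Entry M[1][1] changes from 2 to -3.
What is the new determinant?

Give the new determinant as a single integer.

Answer: -24

Derivation:
det is linear in row 1: changing M[1][1] by delta changes det by delta * cofactor(1,1).
Cofactor C_11 = (-1)^(1+1) * minor(1,1) = -2
Entry delta = -3 - 2 = -5
Det delta = -5 * -2 = 10
New det = -34 + 10 = -24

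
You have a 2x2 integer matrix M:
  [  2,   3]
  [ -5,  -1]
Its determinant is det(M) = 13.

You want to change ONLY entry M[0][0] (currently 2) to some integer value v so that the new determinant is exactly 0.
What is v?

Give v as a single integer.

det is linear in entry M[0][0]: det = old_det + (v - 2) * C_00
Cofactor C_00 = -1
Want det = 0: 13 + (v - 2) * -1 = 0
  (v - 2) = -13 / -1 = 13
  v = 2 + (13) = 15

Answer: 15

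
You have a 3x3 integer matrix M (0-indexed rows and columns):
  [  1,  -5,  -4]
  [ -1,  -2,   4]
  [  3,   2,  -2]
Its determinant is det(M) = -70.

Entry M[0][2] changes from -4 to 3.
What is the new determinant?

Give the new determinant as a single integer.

Answer: -42

Derivation:
det is linear in row 0: changing M[0][2] by delta changes det by delta * cofactor(0,2).
Cofactor C_02 = (-1)^(0+2) * minor(0,2) = 4
Entry delta = 3 - -4 = 7
Det delta = 7 * 4 = 28
New det = -70 + 28 = -42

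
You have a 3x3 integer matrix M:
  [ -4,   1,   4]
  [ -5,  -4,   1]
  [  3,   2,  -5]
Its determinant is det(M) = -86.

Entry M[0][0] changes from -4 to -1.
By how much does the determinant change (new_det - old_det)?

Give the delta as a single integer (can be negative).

Answer: 54

Derivation:
Cofactor C_00 = 18
Entry delta = -1 - -4 = 3
Det delta = entry_delta * cofactor = 3 * 18 = 54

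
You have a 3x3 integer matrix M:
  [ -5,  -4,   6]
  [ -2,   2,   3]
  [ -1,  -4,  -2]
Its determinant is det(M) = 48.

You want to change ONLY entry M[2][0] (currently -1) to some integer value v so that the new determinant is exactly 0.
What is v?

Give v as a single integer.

det is linear in entry M[2][0]: det = old_det + (v - -1) * C_20
Cofactor C_20 = -24
Want det = 0: 48 + (v - -1) * -24 = 0
  (v - -1) = -48 / -24 = 2
  v = -1 + (2) = 1

Answer: 1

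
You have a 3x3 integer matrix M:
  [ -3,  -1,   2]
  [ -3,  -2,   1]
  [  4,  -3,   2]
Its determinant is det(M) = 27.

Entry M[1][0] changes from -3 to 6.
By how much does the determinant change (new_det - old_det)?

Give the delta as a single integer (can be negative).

Cofactor C_10 = -4
Entry delta = 6 - -3 = 9
Det delta = entry_delta * cofactor = 9 * -4 = -36

Answer: -36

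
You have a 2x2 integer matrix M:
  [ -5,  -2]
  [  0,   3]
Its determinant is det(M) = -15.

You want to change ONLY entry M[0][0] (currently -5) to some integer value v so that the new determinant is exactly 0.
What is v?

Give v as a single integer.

Answer: 0

Derivation:
det is linear in entry M[0][0]: det = old_det + (v - -5) * C_00
Cofactor C_00 = 3
Want det = 0: -15 + (v - -5) * 3 = 0
  (v - -5) = 15 / 3 = 5
  v = -5 + (5) = 0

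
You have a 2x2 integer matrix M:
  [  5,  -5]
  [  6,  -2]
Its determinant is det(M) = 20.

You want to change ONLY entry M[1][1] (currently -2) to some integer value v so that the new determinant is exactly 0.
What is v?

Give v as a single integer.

Answer: -6

Derivation:
det is linear in entry M[1][1]: det = old_det + (v - -2) * C_11
Cofactor C_11 = 5
Want det = 0: 20 + (v - -2) * 5 = 0
  (v - -2) = -20 / 5 = -4
  v = -2 + (-4) = -6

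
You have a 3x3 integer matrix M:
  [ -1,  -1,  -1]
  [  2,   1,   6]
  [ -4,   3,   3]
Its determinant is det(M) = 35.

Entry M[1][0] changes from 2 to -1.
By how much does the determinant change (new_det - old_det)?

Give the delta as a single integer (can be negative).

Answer: 0

Derivation:
Cofactor C_10 = 0
Entry delta = -1 - 2 = -3
Det delta = entry_delta * cofactor = -3 * 0 = 0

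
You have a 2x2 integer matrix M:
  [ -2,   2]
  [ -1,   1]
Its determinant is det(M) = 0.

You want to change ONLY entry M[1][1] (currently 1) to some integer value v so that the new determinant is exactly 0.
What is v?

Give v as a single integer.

Answer: 1

Derivation:
det is linear in entry M[1][1]: det = old_det + (v - 1) * C_11
Cofactor C_11 = -2
Want det = 0: 0 + (v - 1) * -2 = 0
  (v - 1) = 0 / -2 = 0
  v = 1 + (0) = 1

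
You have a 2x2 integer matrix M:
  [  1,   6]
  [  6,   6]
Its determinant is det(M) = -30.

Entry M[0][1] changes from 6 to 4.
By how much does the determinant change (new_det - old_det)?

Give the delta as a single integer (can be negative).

Answer: 12

Derivation:
Cofactor C_01 = -6
Entry delta = 4 - 6 = -2
Det delta = entry_delta * cofactor = -2 * -6 = 12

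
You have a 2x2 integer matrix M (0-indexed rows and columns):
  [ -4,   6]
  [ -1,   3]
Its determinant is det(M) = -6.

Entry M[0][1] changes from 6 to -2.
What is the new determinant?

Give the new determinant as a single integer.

det is linear in row 0: changing M[0][1] by delta changes det by delta * cofactor(0,1).
Cofactor C_01 = (-1)^(0+1) * minor(0,1) = 1
Entry delta = -2 - 6 = -8
Det delta = -8 * 1 = -8
New det = -6 + -8 = -14

Answer: -14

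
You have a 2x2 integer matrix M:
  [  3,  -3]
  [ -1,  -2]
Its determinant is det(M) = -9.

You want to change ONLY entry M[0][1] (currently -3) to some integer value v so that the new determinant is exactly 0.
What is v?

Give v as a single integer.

Answer: 6

Derivation:
det is linear in entry M[0][1]: det = old_det + (v - -3) * C_01
Cofactor C_01 = 1
Want det = 0: -9 + (v - -3) * 1 = 0
  (v - -3) = 9 / 1 = 9
  v = -3 + (9) = 6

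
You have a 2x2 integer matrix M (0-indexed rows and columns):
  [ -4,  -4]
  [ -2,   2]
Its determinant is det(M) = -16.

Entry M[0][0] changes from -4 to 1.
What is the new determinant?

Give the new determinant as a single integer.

Answer: -6

Derivation:
det is linear in row 0: changing M[0][0] by delta changes det by delta * cofactor(0,0).
Cofactor C_00 = (-1)^(0+0) * minor(0,0) = 2
Entry delta = 1 - -4 = 5
Det delta = 5 * 2 = 10
New det = -16 + 10 = -6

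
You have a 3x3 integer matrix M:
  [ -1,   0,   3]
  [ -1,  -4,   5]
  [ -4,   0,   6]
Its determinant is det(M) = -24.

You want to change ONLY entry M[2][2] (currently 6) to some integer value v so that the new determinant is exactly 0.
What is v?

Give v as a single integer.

det is linear in entry M[2][2]: det = old_det + (v - 6) * C_22
Cofactor C_22 = 4
Want det = 0: -24 + (v - 6) * 4 = 0
  (v - 6) = 24 / 4 = 6
  v = 6 + (6) = 12

Answer: 12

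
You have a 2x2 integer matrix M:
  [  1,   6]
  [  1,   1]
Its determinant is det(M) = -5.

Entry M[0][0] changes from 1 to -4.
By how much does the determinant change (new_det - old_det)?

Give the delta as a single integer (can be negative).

Answer: -5

Derivation:
Cofactor C_00 = 1
Entry delta = -4 - 1 = -5
Det delta = entry_delta * cofactor = -5 * 1 = -5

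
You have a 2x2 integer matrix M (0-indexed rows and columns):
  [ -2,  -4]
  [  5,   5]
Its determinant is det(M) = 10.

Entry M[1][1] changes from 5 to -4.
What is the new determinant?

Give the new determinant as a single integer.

det is linear in row 1: changing M[1][1] by delta changes det by delta * cofactor(1,1).
Cofactor C_11 = (-1)^(1+1) * minor(1,1) = -2
Entry delta = -4 - 5 = -9
Det delta = -9 * -2 = 18
New det = 10 + 18 = 28

Answer: 28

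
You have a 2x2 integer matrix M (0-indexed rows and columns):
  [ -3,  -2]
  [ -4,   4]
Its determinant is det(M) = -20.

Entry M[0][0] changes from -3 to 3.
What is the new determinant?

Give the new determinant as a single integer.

det is linear in row 0: changing M[0][0] by delta changes det by delta * cofactor(0,0).
Cofactor C_00 = (-1)^(0+0) * minor(0,0) = 4
Entry delta = 3 - -3 = 6
Det delta = 6 * 4 = 24
New det = -20 + 24 = 4

Answer: 4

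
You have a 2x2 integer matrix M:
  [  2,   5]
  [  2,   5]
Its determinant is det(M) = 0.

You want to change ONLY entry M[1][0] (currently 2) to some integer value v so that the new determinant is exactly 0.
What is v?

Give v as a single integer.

Answer: 2

Derivation:
det is linear in entry M[1][0]: det = old_det + (v - 2) * C_10
Cofactor C_10 = -5
Want det = 0: 0 + (v - 2) * -5 = 0
  (v - 2) = 0 / -5 = 0
  v = 2 + (0) = 2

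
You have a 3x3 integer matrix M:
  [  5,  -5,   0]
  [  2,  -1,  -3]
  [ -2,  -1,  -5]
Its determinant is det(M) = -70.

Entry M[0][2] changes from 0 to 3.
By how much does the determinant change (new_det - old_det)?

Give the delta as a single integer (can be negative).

Answer: -12

Derivation:
Cofactor C_02 = -4
Entry delta = 3 - 0 = 3
Det delta = entry_delta * cofactor = 3 * -4 = -12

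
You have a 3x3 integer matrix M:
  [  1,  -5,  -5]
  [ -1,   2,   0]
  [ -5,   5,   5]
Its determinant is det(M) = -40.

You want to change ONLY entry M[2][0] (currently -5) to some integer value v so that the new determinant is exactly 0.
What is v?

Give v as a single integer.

Answer: -1

Derivation:
det is linear in entry M[2][0]: det = old_det + (v - -5) * C_20
Cofactor C_20 = 10
Want det = 0: -40 + (v - -5) * 10 = 0
  (v - -5) = 40 / 10 = 4
  v = -5 + (4) = -1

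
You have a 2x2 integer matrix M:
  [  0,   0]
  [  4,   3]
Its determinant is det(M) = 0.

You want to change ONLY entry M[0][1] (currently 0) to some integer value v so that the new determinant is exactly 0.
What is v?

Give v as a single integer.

Answer: 0

Derivation:
det is linear in entry M[0][1]: det = old_det + (v - 0) * C_01
Cofactor C_01 = -4
Want det = 0: 0 + (v - 0) * -4 = 0
  (v - 0) = 0 / -4 = 0
  v = 0 + (0) = 0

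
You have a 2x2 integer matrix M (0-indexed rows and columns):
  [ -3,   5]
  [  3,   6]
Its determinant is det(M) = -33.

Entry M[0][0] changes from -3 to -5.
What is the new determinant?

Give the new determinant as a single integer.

Answer: -45

Derivation:
det is linear in row 0: changing M[0][0] by delta changes det by delta * cofactor(0,0).
Cofactor C_00 = (-1)^(0+0) * minor(0,0) = 6
Entry delta = -5 - -3 = -2
Det delta = -2 * 6 = -12
New det = -33 + -12 = -45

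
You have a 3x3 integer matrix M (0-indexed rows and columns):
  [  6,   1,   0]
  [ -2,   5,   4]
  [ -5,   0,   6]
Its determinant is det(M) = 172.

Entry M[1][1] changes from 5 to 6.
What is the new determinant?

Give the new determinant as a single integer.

det is linear in row 1: changing M[1][1] by delta changes det by delta * cofactor(1,1).
Cofactor C_11 = (-1)^(1+1) * minor(1,1) = 36
Entry delta = 6 - 5 = 1
Det delta = 1 * 36 = 36
New det = 172 + 36 = 208

Answer: 208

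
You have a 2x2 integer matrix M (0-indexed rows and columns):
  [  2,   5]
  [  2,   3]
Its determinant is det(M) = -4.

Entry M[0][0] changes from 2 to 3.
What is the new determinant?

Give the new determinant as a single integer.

Answer: -1

Derivation:
det is linear in row 0: changing M[0][0] by delta changes det by delta * cofactor(0,0).
Cofactor C_00 = (-1)^(0+0) * minor(0,0) = 3
Entry delta = 3 - 2 = 1
Det delta = 1 * 3 = 3
New det = -4 + 3 = -1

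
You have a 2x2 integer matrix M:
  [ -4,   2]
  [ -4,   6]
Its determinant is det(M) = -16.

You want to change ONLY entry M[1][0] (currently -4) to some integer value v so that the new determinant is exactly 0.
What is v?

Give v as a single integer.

det is linear in entry M[1][0]: det = old_det + (v - -4) * C_10
Cofactor C_10 = -2
Want det = 0: -16 + (v - -4) * -2 = 0
  (v - -4) = 16 / -2 = -8
  v = -4 + (-8) = -12

Answer: -12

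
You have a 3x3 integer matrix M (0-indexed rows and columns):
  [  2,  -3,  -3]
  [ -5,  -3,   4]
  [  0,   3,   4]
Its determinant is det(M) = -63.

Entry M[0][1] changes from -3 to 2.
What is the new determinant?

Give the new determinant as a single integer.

det is linear in row 0: changing M[0][1] by delta changes det by delta * cofactor(0,1).
Cofactor C_01 = (-1)^(0+1) * minor(0,1) = 20
Entry delta = 2 - -3 = 5
Det delta = 5 * 20 = 100
New det = -63 + 100 = 37

Answer: 37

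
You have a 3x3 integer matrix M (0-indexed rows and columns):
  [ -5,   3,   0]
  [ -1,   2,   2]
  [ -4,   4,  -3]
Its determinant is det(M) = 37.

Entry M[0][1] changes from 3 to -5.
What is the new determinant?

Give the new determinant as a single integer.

Answer: 125

Derivation:
det is linear in row 0: changing M[0][1] by delta changes det by delta * cofactor(0,1).
Cofactor C_01 = (-1)^(0+1) * minor(0,1) = -11
Entry delta = -5 - 3 = -8
Det delta = -8 * -11 = 88
New det = 37 + 88 = 125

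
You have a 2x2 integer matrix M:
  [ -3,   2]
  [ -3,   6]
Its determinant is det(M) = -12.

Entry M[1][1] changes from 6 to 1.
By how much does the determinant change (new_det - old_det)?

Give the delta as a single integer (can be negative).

Answer: 15

Derivation:
Cofactor C_11 = -3
Entry delta = 1 - 6 = -5
Det delta = entry_delta * cofactor = -5 * -3 = 15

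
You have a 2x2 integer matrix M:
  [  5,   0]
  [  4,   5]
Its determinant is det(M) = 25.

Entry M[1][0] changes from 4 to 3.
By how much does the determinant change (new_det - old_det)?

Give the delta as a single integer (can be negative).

Answer: 0

Derivation:
Cofactor C_10 = 0
Entry delta = 3 - 4 = -1
Det delta = entry_delta * cofactor = -1 * 0 = 0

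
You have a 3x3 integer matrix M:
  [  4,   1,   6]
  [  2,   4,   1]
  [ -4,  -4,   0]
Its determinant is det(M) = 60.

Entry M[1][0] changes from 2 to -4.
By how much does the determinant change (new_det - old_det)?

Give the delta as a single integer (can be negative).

Answer: 144

Derivation:
Cofactor C_10 = -24
Entry delta = -4 - 2 = -6
Det delta = entry_delta * cofactor = -6 * -24 = 144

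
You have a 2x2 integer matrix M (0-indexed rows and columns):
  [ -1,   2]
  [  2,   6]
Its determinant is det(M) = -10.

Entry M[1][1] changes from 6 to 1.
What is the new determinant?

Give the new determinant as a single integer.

det is linear in row 1: changing M[1][1] by delta changes det by delta * cofactor(1,1).
Cofactor C_11 = (-1)^(1+1) * minor(1,1) = -1
Entry delta = 1 - 6 = -5
Det delta = -5 * -1 = 5
New det = -10 + 5 = -5

Answer: -5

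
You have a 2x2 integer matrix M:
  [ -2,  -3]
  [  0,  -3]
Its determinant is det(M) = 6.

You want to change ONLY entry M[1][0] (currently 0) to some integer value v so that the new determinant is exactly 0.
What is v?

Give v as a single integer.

Answer: -2

Derivation:
det is linear in entry M[1][0]: det = old_det + (v - 0) * C_10
Cofactor C_10 = 3
Want det = 0: 6 + (v - 0) * 3 = 0
  (v - 0) = -6 / 3 = -2
  v = 0 + (-2) = -2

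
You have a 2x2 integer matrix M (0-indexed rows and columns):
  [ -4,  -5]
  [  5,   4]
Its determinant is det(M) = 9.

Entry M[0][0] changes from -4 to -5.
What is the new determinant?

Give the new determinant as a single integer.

Answer: 5

Derivation:
det is linear in row 0: changing M[0][0] by delta changes det by delta * cofactor(0,0).
Cofactor C_00 = (-1)^(0+0) * minor(0,0) = 4
Entry delta = -5 - -4 = -1
Det delta = -1 * 4 = -4
New det = 9 + -4 = 5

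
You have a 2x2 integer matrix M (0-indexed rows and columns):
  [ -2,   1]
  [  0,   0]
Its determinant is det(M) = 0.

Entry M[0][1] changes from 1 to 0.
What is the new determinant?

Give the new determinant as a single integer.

Answer: 0

Derivation:
det is linear in row 0: changing M[0][1] by delta changes det by delta * cofactor(0,1).
Cofactor C_01 = (-1)^(0+1) * minor(0,1) = 0
Entry delta = 0 - 1 = -1
Det delta = -1 * 0 = 0
New det = 0 + 0 = 0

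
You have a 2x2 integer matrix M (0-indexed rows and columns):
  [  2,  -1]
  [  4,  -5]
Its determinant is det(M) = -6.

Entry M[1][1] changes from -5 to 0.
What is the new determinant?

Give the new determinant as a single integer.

det is linear in row 1: changing M[1][1] by delta changes det by delta * cofactor(1,1).
Cofactor C_11 = (-1)^(1+1) * minor(1,1) = 2
Entry delta = 0 - -5 = 5
Det delta = 5 * 2 = 10
New det = -6 + 10 = 4

Answer: 4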